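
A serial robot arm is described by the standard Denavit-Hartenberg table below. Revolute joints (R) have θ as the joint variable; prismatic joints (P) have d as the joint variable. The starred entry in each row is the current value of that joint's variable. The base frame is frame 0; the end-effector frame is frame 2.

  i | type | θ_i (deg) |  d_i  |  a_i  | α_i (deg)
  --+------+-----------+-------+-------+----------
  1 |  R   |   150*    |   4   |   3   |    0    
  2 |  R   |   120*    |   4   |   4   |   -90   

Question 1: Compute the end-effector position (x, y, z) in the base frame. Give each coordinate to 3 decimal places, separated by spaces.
after link 1: o_1 = (-2.5981, 1.5000, 4.0000)
after link 2: o_2 = (-2.5981, -2.5000, 8.0000)

-2.598 -2.500 8.000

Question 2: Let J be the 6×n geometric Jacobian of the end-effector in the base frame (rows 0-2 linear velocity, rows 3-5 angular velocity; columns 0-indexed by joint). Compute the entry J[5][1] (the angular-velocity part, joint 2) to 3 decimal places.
1.000

axis z_1 = (0.0000,0.0000,1.0000); lever o_n−o_1 = (-0.0000,-4.0000,4.0000)
cross product → J_v[:, 1] = (4.0000,-0.0000,0.0000)
J_ω[:, 1] = z_1
entry J[5][1] = 1.0000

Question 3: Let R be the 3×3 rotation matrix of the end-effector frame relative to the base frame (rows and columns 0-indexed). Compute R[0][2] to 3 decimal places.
1.000

End-effector z-axis (col 2 of R) = (1.0000,-0.0000,0.0000)
R[0][2] = 1.0000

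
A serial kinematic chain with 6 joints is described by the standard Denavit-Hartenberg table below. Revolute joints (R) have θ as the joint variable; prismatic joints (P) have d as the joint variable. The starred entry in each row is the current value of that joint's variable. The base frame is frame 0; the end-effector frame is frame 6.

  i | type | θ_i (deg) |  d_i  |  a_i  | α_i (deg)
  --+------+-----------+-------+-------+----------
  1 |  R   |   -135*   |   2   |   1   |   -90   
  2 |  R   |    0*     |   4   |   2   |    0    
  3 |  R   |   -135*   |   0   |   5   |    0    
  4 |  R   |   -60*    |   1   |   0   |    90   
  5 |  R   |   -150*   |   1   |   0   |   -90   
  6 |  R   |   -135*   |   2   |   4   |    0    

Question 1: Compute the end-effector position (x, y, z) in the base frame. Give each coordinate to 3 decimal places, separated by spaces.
5.345 -1.277 0.945

after link 1: o_1 = (-0.7071, -0.7071, 2.0000)
after link 2: o_2 = (0.7071, -4.9497, 2.0000)
after link 3: o_3 = (3.2071, -2.4497, 5.5355)
after link 4: o_4 = (3.9142, -3.1569, 5.5355)
after link 5: o_5 = (3.7312, -3.3399, 4.5696)
after link 6: o_6 = (5.3449, -1.2767, 0.9448)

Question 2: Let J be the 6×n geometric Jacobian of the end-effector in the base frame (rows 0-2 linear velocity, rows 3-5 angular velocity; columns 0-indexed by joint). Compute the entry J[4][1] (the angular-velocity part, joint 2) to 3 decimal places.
axis z_1 = (0.7071,-0.7071,0.0000); lever o_n−o_1 = (6.0520,-0.5696,-1.0552)
cross product → J_v[:, 1] = (0.7462,0.7462,3.8766)
J_ω[:, 1] = z_1
entry J[4][1] = -0.7071

-0.707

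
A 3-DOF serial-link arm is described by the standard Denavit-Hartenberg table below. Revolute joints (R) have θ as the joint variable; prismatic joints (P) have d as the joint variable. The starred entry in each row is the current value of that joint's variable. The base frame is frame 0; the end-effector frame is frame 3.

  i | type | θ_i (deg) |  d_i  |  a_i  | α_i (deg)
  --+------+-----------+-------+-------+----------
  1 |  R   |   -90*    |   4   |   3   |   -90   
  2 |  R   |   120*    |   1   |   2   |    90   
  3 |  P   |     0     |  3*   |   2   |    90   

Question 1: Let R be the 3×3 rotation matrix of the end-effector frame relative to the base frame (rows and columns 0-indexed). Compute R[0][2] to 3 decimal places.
-1.000

End-effector z-axis (col 2 of R) = (-1.0000,-0.0000,-0.0000)
R[0][2] = -1.0000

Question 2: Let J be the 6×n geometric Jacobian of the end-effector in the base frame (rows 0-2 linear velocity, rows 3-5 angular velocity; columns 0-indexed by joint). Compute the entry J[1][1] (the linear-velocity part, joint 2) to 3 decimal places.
axis z_1 = (1.0000,0.0000,0.0000); lever o_n−o_1 = (1.0000,-0.5981,-4.9641)
cross product → J_v[:, 1] = (-0.0000,4.9641,-0.5981)
J_ω[:, 1] = z_1
entry J[1][1] = 4.9641

4.964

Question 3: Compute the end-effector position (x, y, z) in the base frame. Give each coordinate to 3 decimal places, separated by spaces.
1.000 -3.598 -0.964

after link 1: o_1 = (0.0000, -3.0000, 4.0000)
after link 2: o_2 = (1.0000, -2.0000, 2.2679)
after link 3: o_3 = (1.0000, -3.5981, -0.9641)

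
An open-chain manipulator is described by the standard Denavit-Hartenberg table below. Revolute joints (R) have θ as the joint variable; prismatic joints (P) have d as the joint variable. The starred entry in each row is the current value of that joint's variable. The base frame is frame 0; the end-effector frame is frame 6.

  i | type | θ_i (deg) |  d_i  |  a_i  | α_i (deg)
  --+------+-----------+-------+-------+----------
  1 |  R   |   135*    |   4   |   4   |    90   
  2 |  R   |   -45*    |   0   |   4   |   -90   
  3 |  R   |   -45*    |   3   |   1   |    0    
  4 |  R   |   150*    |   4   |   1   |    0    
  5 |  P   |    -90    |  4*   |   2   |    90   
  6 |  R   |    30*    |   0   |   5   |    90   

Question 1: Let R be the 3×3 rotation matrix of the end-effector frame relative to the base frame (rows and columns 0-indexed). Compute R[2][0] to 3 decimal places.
End-effector x-axis (col 0 of R) = (-0.8268,0.5098,-0.2380)
R[2][0] = -0.2380

-0.238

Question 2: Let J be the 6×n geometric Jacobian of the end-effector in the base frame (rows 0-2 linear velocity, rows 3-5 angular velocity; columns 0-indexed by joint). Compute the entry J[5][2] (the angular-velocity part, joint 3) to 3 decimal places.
0.707

axis z_2 = (-0.5000,0.5000,0.7071); lever o_n−o_2 = (-11.3729,8.6899,4.9054)
cross product → J_v[:, 2] = (-3.6920,-5.5891,1.3415)
J_ω[:, 2] = z_2
entry J[5][2] = 0.7071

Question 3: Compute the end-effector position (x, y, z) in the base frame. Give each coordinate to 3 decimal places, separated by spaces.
after link 1: o_1 = (-2.8284, 2.8284, 4.0000)
after link 2: o_2 = (-4.8284, 4.8284, 1.1716)
after link 3: o_3 = (-6.1820, 7.1820, 2.7929)
after link 4: o_4 = (-8.7356, 8.3696, 5.8043)
after link 5: o_5 = (-12.0675, 10.9695, 7.2667)
after link 6: o_6 = (-16.2013, 13.5183, 6.0770)

-16.201 13.518 6.077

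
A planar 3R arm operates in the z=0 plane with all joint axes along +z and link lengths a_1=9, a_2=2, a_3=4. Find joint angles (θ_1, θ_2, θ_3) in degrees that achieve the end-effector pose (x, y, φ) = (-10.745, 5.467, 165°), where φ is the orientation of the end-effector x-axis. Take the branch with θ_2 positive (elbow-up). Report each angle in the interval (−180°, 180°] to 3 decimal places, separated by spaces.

wrist centre = target − a_3·(cos φ, sin φ) = (-6.8813, 4.4317)
cos θ_2 = (66.9924−9²−2²)/(2·9·2) = -0.5002; θ_2 = 120.0139° (elbow-up)
β = atan2(4.4317,-6.8813) = 147.2175°; ψ = atan2(1.7318,7.9996) = 12.2153°
θ_1 = β − ψ = 135.0022°
θ_3 = φ − θ_1 − θ_2 = -90.0161° (wrapped to (-180°,180°])

135.002 120.014 -90.016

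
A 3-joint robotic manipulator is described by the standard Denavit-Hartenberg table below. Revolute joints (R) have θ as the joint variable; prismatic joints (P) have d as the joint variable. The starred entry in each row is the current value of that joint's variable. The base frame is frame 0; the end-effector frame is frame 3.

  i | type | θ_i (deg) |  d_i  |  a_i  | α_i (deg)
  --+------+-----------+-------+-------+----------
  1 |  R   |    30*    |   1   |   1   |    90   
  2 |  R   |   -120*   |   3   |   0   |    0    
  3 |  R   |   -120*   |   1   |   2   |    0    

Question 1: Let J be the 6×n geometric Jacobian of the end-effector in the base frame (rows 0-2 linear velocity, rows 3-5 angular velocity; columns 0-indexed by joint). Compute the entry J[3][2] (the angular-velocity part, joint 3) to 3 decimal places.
0.500

axis z_2 = (0.5000,-0.8660,0.0000); lever o_n−o_2 = (-0.3660,-1.3660,1.7321)
cross product → J_v[:, 2] = (-1.5000,-0.8660,-1.0000)
J_ω[:, 2] = z_2
entry J[3][2] = 0.5000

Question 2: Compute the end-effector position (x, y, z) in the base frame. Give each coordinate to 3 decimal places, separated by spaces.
2.000 -3.464 2.732

after link 1: o_1 = (0.8660, 0.5000, 1.0000)
after link 2: o_2 = (2.3660, -2.0981, 1.0000)
after link 3: o_3 = (2.0000, -3.4641, 2.7321)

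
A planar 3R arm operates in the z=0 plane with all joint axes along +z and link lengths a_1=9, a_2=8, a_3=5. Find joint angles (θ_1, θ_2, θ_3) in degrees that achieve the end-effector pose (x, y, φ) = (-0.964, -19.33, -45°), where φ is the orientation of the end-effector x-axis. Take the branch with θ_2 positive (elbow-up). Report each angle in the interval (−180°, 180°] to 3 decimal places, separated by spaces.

-119.997 29.997 45.000

wrist centre = target − a_3·(cos φ, sin φ) = (-4.4995, -15.7945)
cos θ_2 = (269.7110−9²−8²)/(2·9·8) = 0.8660; θ_2 = 29.9974° (elbow-up)
β = atan2(-15.7945,-4.4995) = -105.9012°; ψ = atan2(3.9997,15.9284) = 14.0958°
θ_1 = β − ψ = -119.9970°
θ_3 = φ − θ_1 − θ_2 = 44.9996° (wrapped to (-180°,180°])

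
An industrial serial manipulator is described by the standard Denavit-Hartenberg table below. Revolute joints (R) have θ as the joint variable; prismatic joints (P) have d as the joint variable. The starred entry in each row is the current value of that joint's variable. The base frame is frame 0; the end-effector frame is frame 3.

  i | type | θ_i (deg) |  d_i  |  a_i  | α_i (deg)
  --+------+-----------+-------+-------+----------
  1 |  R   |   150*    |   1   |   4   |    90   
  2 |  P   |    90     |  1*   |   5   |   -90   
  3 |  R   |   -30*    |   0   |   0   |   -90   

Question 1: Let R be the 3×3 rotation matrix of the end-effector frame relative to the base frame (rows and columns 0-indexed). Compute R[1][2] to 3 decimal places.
End-effector z-axis (col 2 of R) = (-0.4330,-0.7500,0.5000)
R[1][2] = -0.7500

-0.750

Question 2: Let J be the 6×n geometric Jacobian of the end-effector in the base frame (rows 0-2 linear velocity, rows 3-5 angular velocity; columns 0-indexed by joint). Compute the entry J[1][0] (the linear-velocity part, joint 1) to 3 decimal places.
axis z_0 = ẑ; lever o_n−o_0 = (-2.9641,2.8660,6.0000)
cross product → J_v[:, 0] = (-2.8660,-2.9641,0.0000)
J_ω[:, 0] = z_0
entry J[1][0] = -2.9641

-2.964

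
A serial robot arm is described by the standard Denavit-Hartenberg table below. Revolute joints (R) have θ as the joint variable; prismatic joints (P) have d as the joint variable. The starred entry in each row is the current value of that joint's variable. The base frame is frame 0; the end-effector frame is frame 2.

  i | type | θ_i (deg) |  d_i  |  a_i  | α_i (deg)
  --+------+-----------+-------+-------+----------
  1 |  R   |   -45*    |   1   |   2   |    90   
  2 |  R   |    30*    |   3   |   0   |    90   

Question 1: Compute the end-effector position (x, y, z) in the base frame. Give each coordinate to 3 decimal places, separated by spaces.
after link 1: o_1 = (1.4142, -1.4142, 1.0000)
after link 2: o_2 = (-0.7071, -3.5355, 1.0000)

-0.707 -3.536 1.000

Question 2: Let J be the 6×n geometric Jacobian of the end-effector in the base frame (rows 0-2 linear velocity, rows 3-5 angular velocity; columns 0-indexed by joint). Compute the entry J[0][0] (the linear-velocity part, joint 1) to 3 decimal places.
axis z_0 = ẑ; lever o_n−o_0 = (-0.7071,-3.5355,1.0000)
cross product → J_v[:, 0] = (3.5355,-0.7071,0.0000)
J_ω[:, 0] = z_0
entry J[0][0] = 3.5355

3.536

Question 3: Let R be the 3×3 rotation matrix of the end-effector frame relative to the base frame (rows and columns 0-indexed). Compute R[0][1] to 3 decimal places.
End-effector y-axis (col 1 of R) = (-0.7071,-0.7071,0.0000)
R[0][1] = -0.7071

-0.707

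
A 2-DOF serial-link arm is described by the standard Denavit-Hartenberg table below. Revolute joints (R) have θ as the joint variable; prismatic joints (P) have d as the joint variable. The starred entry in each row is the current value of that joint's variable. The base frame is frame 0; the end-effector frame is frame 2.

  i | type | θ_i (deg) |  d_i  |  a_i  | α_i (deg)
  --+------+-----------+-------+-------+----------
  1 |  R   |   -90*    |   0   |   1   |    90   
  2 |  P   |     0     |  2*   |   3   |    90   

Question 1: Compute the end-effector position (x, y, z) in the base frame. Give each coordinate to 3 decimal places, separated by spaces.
-2.000 -4.000 0.000

after link 1: o_1 = (0.0000, -1.0000, 0.0000)
after link 2: o_2 = (-2.0000, -4.0000, 0.0000)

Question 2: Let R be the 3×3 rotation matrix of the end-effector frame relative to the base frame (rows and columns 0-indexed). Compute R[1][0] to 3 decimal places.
End-effector x-axis (col 0 of R) = (0.0000,-1.0000,0.0000)
R[1][0] = -1.0000

-1.000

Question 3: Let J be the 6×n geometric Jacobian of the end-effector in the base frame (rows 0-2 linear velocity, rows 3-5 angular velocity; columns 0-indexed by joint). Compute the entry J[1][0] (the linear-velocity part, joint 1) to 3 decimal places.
-2.000

axis z_0 = ẑ; lever o_n−o_0 = (-2.0000,-4.0000,0.0000)
cross product → J_v[:, 0] = (4.0000,-2.0000,0.0000)
J_ω[:, 0] = z_0
entry J[1][0] = -2.0000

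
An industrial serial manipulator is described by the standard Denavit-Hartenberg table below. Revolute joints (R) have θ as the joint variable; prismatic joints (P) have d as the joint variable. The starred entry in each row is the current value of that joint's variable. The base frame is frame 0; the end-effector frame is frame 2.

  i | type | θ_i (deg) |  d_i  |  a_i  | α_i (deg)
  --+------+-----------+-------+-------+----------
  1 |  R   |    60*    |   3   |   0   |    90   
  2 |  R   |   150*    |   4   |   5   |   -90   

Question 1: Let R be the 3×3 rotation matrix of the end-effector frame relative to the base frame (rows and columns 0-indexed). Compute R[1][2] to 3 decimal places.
End-effector z-axis (col 2 of R) = (-0.2500,-0.4330,-0.8660)
R[1][2] = -0.4330

-0.433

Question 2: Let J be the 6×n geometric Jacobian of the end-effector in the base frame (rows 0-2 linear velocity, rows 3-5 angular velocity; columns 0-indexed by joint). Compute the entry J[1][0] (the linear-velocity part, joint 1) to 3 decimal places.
axis z_0 = ẑ; lever o_n−o_0 = (1.2990,-5.7500,5.5000)
cross product → J_v[:, 0] = (5.7500,1.2990,-0.0000)
J_ω[:, 0] = z_0
entry J[1][0] = 1.2990

1.299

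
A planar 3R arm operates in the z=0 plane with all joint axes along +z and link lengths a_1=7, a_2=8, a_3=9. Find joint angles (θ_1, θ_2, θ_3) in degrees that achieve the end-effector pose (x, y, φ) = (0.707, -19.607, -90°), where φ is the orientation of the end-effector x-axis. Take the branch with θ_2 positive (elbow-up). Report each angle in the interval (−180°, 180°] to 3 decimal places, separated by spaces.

-134.998 89.996 -44.997

wrist centre = target − a_3·(cos φ, sin φ) = (0.7070, -10.6070)
cos θ_2 = (113.0083−7²−8²)/(2·7·8) = 0.0001; θ_2 = 89.9958° (elbow-up)
β = atan2(-10.6070,0.7070) = -86.1866°; ψ = atan2(8.0000,7.0006) = 48.8117°
θ_1 = β − ψ = -134.9983°
θ_3 = φ − θ_1 − θ_2 = -44.9974° (wrapped to (-180°,180°])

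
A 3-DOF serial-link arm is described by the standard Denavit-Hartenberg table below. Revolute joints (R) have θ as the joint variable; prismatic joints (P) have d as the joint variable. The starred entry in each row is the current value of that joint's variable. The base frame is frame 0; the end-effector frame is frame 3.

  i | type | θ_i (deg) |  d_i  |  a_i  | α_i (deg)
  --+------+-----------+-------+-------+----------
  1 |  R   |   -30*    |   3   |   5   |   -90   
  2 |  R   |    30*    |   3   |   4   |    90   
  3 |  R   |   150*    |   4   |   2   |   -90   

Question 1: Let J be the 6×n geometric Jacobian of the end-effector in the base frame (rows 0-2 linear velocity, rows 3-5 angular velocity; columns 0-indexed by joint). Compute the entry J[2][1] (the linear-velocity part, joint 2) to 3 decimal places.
axis z_1 = (0.5000,0.8660,0.0000); lever o_n−o_1 = (5.4330,1.4821,2.3301)
cross product → J_v[:, 1] = (2.0179,-1.1651,-3.9641)
J_ω[:, 1] = z_1
entry J[2][1] = -3.9641

-3.964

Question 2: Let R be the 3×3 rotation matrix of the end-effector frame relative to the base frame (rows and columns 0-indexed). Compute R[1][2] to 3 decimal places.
End-effector z-axis (col 2 of R) = (-0.8080,-0.5335,0.2500)
R[1][2] = -0.5335

-0.533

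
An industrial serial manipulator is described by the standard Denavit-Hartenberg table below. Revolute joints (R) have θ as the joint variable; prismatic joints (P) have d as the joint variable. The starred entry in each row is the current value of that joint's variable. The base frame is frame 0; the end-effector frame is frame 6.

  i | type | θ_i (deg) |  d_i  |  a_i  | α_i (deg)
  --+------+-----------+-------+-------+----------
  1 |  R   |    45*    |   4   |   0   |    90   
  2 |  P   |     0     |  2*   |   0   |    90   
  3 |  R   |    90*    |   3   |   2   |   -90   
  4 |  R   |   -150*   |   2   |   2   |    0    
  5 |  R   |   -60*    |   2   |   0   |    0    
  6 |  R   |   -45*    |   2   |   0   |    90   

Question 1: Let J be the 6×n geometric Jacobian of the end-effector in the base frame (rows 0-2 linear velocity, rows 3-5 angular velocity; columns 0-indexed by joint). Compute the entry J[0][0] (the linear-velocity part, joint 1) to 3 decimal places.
axis z_0 = ẑ; lever o_n−o_0 = (-2.6390,-5.8463,-0.0000)
cross product → J_v[:, 0] = (5.8463,-2.6390,0.0000)
J_ω[:, 0] = z_0
entry J[0][0] = 5.8463

5.846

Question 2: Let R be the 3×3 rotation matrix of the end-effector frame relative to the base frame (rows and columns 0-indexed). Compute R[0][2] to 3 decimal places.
End-effector z-axis (col 2 of R) = (0.6830,-0.6830,0.2588)
R[0][2] = 0.6830

0.683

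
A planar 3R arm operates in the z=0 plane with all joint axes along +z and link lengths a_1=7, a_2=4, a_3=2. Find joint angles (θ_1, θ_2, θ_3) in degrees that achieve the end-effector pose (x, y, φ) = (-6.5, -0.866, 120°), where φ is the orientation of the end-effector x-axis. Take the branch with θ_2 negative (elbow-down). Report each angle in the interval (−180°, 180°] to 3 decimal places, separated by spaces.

-120.000 -120.000 0.000

wrist centre = target − a_3·(cos φ, sin φ) = (-5.5000, -2.5981)
cos θ_2 = (36.9999−7²−4²)/(2·7·4) = -0.5000; θ_2 = -120.0002° (elbow-down)
β = atan2(-2.5981,-5.5000) = -154.7152°; ψ = atan2(-3.4641,5.0000) = -34.7150°
θ_1 = β − ψ = -120.0002°
θ_3 = φ − θ_1 − θ_2 = 0.0004° (wrapped to (-180°,180°])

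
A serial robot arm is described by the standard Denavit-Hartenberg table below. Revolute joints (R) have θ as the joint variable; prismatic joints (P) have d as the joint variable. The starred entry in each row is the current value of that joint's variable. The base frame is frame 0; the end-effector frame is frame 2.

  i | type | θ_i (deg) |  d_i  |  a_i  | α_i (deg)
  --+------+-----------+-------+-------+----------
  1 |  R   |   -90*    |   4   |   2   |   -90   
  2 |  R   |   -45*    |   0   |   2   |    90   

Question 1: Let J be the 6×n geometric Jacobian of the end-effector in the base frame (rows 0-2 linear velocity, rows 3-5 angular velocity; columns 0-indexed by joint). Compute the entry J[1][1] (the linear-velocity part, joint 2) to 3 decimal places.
axis z_1 = (1.0000,0.0000,0.0000); lever o_n−o_1 = (0.0000,-1.4142,1.4142)
cross product → J_v[:, 1] = (0.0000,-1.4142,-1.4142)
J_ω[:, 1] = z_1
entry J[1][1] = -1.4142

-1.414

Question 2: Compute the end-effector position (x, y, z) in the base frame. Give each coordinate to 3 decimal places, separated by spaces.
after link 1: o_1 = (0.0000, -2.0000, 4.0000)
after link 2: o_2 = (0.0000, -3.4142, 5.4142)

0.000 -3.414 5.414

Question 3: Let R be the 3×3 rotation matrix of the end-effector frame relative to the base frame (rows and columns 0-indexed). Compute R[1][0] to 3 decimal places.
-0.707

End-effector x-axis (col 0 of R) = (0.0000,-0.7071,0.7071)
R[1][0] = -0.7071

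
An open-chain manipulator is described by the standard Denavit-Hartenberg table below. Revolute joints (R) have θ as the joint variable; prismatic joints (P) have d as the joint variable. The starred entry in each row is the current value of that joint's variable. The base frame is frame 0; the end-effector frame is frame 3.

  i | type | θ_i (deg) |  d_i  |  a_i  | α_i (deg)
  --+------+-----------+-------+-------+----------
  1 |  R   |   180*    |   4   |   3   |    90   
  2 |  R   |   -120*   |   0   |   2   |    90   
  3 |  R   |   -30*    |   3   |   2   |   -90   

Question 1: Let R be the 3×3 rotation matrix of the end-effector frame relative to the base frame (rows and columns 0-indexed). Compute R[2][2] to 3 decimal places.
-0.433

End-effector z-axis (col 2 of R) = (0.2500,0.8660,-0.4330)
R[2][2] = -0.4330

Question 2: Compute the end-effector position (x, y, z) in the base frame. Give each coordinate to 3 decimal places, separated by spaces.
after link 1: o_1 = (-3.0000, 0.0000, 4.0000)
after link 2: o_2 = (-2.0000, 0.0000, 2.2679)
after link 3: o_3 = (1.4641, -1.0000, 2.2679)

1.464 -1.000 2.268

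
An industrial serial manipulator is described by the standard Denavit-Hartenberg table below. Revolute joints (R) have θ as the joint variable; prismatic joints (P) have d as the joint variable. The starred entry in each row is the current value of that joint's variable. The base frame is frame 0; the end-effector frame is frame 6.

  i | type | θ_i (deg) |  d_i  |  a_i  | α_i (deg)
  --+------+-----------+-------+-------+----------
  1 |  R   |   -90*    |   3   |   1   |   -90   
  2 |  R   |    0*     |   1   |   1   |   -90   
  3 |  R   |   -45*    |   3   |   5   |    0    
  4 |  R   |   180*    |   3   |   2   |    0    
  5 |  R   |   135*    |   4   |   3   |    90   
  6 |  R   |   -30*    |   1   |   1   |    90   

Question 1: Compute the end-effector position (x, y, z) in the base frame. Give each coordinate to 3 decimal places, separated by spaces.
after link 1: o_1 = (0.0000, -1.0000, 3.0000)
after link 2: o_2 = (1.0000, -2.0000, 3.0000)
after link 3: o_3 = (4.5355, -5.5355, 0.0000)
after link 4: o_4 = (3.1213, -4.1213, -3.0000)
after link 5: o_5 = (6.1213, -4.1213, -7.0000)
after link 6: o_6 = (6.9873, -3.1213, -6.5000)

6.987 -3.121 -6.500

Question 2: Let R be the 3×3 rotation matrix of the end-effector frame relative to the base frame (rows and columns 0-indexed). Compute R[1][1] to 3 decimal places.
End-effector y-axis (col 1 of R) = (-0.0000,1.0000,-0.0000)
R[1][1] = 1.0000

1.000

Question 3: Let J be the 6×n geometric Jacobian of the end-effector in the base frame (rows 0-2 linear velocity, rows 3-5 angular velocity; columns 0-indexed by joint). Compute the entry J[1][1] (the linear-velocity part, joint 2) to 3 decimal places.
axis z_1 = (1.0000,0.0000,0.0000); lever o_n−o_1 = (6.9873,-2.1213,-9.5000)
cross product → J_v[:, 1] = (-0.0000,9.5000,-2.1213)
J_ω[:, 1] = z_1
entry J[1][1] = 9.5000

9.500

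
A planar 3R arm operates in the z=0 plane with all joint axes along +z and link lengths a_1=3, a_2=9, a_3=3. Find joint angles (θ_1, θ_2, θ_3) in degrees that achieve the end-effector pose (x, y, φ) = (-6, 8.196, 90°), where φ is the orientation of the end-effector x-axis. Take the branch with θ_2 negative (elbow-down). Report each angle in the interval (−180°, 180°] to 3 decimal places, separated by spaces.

-119.997 -120.002 -30.001

wrist centre = target − a_3·(cos φ, sin φ) = (-6.0000, 5.1960)
cos θ_2 = (62.9984−3²−9²)/(2·3·9) = -0.5000; θ_2 = -120.0019° (elbow-down)
β = atan2(5.1960,-6.0000) = 139.1074°; ψ = atan2(-7.7941,-1.5003) = -100.8955°
θ_1 = β − ψ = 240.0029°
θ_3 = φ − θ_1 − θ_2 = -30.0010° (wrapped to (-180°,180°])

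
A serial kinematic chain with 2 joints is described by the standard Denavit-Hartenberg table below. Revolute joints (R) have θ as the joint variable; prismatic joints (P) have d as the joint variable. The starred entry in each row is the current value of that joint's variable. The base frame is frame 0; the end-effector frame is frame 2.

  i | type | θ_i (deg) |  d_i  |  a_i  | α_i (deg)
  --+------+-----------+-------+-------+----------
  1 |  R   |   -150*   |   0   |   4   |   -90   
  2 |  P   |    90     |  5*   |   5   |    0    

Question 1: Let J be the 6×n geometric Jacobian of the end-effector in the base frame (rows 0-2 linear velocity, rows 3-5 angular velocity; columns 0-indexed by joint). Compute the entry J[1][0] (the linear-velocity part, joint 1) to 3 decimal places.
axis z_0 = ẑ; lever o_n−o_0 = (-0.9641,-6.3301,-5.0000)
cross product → J_v[:, 0] = (6.3301,-0.9641,0.0000)
J_ω[:, 0] = z_0
entry J[1][0] = -0.9641

-0.964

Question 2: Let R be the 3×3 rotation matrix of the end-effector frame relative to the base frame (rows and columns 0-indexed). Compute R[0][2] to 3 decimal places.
End-effector z-axis (col 2 of R) = (0.5000,-0.8660,0.0000)
R[0][2] = 0.5000

0.500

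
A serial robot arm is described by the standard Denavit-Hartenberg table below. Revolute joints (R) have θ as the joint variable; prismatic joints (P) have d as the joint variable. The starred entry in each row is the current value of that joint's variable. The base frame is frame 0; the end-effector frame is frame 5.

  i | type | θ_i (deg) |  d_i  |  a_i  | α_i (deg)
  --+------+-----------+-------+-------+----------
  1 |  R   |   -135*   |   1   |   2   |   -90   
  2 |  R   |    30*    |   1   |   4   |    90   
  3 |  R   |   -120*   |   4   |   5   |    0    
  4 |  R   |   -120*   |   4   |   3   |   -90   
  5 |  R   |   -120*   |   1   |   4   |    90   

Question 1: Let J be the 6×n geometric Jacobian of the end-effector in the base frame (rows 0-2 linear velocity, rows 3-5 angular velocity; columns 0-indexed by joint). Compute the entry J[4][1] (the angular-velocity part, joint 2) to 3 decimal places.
axis z_1 = (0.7071,-0.7071,0.0000); lever o_n−o_1 = (-6.2312,-2.0393,9.8612)
cross product → J_v[:, 1] = (-6.9729,-6.9729,-5.8481)
J_ω[:, 1] = z_1
entry J[4][1] = -0.7071

-0.707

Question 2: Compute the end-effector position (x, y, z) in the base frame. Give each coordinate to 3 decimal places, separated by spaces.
-7.645 -3.453 10.861

after link 1: o_1 = (-1.4142, -1.4142, 1.0000)
after link 2: o_2 = (-3.1566, -4.5708, -1.0000)
after link 3: o_3 = (-6.1017, -1.3922, 3.7141)
after link 4: o_4 = (-4.7603, -3.7250, 7.9282)
after link 5: o_5 = (-7.6454, -3.4535, 10.8612)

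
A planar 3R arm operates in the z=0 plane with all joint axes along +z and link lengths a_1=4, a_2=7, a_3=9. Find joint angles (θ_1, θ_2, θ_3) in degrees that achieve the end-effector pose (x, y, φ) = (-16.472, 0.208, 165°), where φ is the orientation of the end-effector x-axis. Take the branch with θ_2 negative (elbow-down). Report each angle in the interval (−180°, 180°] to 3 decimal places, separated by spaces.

-104.496 -89.992 -0.512

wrist centre = target − a_3·(cos φ, sin φ) = (-7.7787, -2.1214)
cos θ_2 = (65.0079−4²−7²)/(2·4·7) = 0.0001; θ_2 = -89.9919° (elbow-down)
β = atan2(-2.1214,-7.7787) = -164.7455°; ψ = atan2(-7.0000,4.0010) = -60.2490°
θ_1 = β − ψ = -104.4964°
θ_3 = φ − θ_1 − θ_2 = -0.5117° (wrapped to (-180°,180°])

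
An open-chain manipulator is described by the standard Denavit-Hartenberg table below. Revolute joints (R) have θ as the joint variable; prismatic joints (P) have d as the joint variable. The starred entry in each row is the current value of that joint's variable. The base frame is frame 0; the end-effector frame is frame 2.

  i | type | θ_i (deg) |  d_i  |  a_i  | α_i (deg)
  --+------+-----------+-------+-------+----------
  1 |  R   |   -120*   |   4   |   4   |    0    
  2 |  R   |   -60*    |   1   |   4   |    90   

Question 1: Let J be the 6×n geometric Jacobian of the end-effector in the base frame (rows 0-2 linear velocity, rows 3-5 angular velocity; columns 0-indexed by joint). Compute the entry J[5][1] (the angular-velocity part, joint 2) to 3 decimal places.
1.000

axis z_1 = (0.0000,0.0000,1.0000); lever o_n−o_1 = (-4.0000,-0.0000,1.0000)
cross product → J_v[:, 1] = (0.0000,-4.0000,0.0000)
J_ω[:, 1] = z_1
entry J[5][1] = 1.0000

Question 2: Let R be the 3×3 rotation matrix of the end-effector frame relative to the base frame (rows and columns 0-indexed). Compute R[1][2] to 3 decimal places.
1.000

End-effector z-axis (col 2 of R) = (-0.0000,1.0000,0.0000)
R[1][2] = 1.0000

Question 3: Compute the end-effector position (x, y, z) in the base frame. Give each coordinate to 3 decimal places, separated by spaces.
after link 1: o_1 = (-2.0000, -3.4641, 4.0000)
after link 2: o_2 = (-6.0000, -3.4641, 5.0000)

-6.000 -3.464 5.000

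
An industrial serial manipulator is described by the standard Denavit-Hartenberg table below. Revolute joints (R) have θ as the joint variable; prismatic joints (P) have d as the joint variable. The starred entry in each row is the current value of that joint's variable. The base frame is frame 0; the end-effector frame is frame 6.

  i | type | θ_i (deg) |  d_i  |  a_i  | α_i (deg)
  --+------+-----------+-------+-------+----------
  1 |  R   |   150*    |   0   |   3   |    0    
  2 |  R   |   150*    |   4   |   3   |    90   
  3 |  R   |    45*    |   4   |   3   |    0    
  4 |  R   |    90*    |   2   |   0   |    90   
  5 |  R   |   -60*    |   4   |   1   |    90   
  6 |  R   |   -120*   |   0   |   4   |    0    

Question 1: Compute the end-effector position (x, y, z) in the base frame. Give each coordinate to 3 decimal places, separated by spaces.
after link 1: o_1 = (-2.5981, 1.5000, 0.0000)
after link 2: o_2 = (-1.0981, -1.0981, 4.0000)
after link 3: o_3 = (-3.5015, -4.9352, 6.1213)
after link 4: o_4 = (-5.2336, -5.9352, 6.1213)
after link 5: o_5 = (-3.2461, -7.6455, 9.3033)
after link 6: o_6 = (-5.6173, -7.0026, 6.1467)

-5.617 -7.003 6.147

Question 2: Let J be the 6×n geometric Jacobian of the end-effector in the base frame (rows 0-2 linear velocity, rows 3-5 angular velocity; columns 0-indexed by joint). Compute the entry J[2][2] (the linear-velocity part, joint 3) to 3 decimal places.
2.854

axis z_2 = (-0.8660,-0.5000,0.0000); lever o_n−o_2 = (-4.5192,-5.9045,2.1467)
cross product → J_v[:, 2] = (-1.0734,1.8591,2.8538)
J_ω[:, 2] = z_2
entry J[2][2] = 2.8538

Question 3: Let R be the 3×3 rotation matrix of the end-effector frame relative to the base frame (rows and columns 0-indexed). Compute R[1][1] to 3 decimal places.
End-effector y-axis (col 1 of R) = (0.3196,0.9464,-0.0474)
R[1][1] = 0.9464

0.946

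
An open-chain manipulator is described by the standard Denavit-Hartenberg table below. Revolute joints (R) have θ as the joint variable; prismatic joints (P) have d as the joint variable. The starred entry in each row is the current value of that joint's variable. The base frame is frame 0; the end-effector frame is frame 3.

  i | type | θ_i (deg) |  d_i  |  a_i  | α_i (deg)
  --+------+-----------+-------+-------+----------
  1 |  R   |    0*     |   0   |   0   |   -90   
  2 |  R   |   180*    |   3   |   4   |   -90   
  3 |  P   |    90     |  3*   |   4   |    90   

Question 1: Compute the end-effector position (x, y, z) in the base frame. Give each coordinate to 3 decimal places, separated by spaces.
-4.000 -1.000 3.000

after link 1: o_1 = (0.0000, 0.0000, 0.0000)
after link 2: o_2 = (-4.0000, 3.0000, -0.0000)
after link 3: o_3 = (-4.0000, -1.0000, 3.0000)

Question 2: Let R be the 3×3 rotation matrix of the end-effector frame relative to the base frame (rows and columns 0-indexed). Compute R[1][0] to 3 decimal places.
End-effector x-axis (col 0 of R) = (-0.0000,-1.0000,-0.0000)
R[1][0] = -1.0000

-1.000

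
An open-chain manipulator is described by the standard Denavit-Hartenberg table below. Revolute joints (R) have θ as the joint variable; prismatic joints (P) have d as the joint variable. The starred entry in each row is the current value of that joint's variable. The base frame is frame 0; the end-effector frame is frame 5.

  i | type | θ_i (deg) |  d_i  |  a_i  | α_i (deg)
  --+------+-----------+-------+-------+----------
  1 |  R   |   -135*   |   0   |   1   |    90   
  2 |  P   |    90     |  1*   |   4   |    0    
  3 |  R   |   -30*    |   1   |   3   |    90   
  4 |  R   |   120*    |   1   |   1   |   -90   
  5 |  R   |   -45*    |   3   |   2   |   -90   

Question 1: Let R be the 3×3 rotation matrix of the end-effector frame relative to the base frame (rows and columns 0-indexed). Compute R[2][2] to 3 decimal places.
End-effector z-axis (col 2 of R) = (0.1250,0.9910,0.0474)
R[2][2] = 0.0474

0.047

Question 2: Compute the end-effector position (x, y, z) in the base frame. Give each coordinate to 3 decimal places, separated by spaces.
after link 1: o_1 = (-0.7071, -0.7071, 0.0000)
after link 2: o_2 = (-1.4142, -0.0000, 4.0000)
after link 3: o_3 = (-3.1820, -0.3536, 6.5981)
after link 4: o_4 = (-4.2299, -0.1768, 5.6651)
after link 5: o_5 = (-3.7328, -0.0689, 2.0956)

-3.733 -0.069 2.096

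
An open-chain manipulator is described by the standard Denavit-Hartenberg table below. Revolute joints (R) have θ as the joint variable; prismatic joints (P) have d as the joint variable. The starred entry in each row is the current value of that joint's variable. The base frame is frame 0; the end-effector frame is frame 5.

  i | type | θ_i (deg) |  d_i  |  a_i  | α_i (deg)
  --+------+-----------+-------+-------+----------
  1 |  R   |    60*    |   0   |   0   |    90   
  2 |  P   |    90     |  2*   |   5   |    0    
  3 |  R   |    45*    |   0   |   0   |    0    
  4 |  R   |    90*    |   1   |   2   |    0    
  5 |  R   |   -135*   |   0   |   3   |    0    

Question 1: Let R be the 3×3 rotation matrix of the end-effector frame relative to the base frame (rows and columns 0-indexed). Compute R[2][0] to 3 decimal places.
End-effector x-axis (col 0 of R) = (0.0000,0.0000,1.0000)
R[2][0] = 1.0000

1.000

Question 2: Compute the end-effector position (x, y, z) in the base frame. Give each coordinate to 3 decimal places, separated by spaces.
1.891 -2.725 6.586

after link 1: o_1 = (0.0000, 0.0000, 0.0000)
after link 2: o_2 = (1.7321, -1.0000, 5.0000)
after link 3: o_3 = (1.7321, -1.0000, 5.0000)
after link 4: o_4 = (1.8910, -2.7247, 3.5858)
after link 5: o_5 = (1.8910, -2.7247, 6.5858)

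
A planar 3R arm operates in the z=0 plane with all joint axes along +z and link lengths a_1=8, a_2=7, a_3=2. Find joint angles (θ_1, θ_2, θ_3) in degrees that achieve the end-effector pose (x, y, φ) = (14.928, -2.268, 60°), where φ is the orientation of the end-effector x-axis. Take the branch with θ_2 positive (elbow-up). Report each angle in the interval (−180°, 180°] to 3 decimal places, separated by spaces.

-30.003 30.005 59.998

wrist centre = target − a_3·(cos φ, sin φ) = (13.9280, -4.0001)
cos θ_2 = (209.9896−8²−7²)/(2·8·7) = 0.8660; θ_2 = 30.0054° (elbow-up)
β = atan2(-4.0001,13.9280) = -16.0238°; ψ = atan2(3.5006,14.0618) = 13.9791°
θ_1 = β − ψ = -30.0029°
θ_3 = φ − θ_1 − θ_2 = 59.9975° (wrapped to (-180°,180°])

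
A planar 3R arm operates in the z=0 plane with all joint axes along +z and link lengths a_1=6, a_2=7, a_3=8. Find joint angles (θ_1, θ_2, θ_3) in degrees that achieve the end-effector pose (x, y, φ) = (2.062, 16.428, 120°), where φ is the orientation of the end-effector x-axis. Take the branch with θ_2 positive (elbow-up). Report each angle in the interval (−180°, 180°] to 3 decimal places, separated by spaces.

wrist centre = target − a_3·(cos φ, sin φ) = (6.0620, 9.4998)
cos θ_2 = (126.9940−6²−7²)/(2·6·7) = 0.4999; θ_2 = 60.0047° (elbow-up)
β = atan2(9.4998,6.0620) = 57.4573°; ψ = atan2(6.0625,9.4995) = 32.5455°
θ_1 = β − ψ = 24.9117°
θ_3 = φ − θ_1 − θ_2 = 35.0835° (wrapped to (-180°,180°])

24.912 60.005 35.084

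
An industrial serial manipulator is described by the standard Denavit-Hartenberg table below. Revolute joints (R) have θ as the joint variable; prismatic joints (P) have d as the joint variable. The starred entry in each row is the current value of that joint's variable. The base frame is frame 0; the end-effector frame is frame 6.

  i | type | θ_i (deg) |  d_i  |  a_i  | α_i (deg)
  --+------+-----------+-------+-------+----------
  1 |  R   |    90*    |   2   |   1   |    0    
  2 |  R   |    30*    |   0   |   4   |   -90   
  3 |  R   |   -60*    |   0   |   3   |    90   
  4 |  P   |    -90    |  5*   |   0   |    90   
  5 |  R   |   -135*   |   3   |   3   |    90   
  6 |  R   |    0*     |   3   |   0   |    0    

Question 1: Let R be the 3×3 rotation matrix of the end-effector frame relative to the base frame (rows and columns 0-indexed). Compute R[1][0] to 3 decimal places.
0.177

End-effector x-axis (col 0 of R) = (-0.9186,0.1768,-0.3536)
R[1][0] = 0.1768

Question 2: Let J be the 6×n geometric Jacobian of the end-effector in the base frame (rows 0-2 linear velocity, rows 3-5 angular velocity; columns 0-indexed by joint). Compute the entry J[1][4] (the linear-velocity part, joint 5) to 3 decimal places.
axis z_4 = (0.2500,-0.4330,-0.8660); lever o_n−o_4 = (-2.9242,-3.4204,-2.5981)
cross product → J_v[:, 4] = (-1.8371,3.1820,-2.1213)
J_ω[:, 4] = z_4
entry J[1][4] = 3.1820

3.182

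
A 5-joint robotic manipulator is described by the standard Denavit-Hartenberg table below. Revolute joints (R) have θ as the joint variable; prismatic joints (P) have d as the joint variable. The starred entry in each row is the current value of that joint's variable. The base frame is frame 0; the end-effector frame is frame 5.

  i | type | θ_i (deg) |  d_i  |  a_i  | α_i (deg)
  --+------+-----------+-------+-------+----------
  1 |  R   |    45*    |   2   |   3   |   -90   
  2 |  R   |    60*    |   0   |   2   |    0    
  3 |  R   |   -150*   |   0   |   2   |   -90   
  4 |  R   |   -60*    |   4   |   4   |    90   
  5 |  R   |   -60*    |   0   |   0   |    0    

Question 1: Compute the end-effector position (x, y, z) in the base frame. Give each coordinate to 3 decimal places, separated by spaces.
3.207 8.106 4.268

after link 1: o_1 = (2.1213, 2.1213, 2.0000)
after link 2: o_2 = (2.8284, 2.8284, 0.2679)
after link 3: o_3 = (2.8284, 2.8284, 2.2679)
after link 4: o_4 = (3.2074, 8.1063, 4.2679)
after link 5: o_5 = (3.2074, 8.1063, 4.2679)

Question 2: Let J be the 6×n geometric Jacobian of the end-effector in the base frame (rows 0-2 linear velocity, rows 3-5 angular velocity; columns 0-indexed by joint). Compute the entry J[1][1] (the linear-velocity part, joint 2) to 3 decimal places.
1.604

axis z_1 = (-0.7071,0.7071,0.0000); lever o_n−o_1 = (1.0860,5.9850,2.2679)
cross product → J_v[:, 1] = (1.6037,1.6037,-5.0000)
J_ω[:, 1] = z_1
entry J[1][1] = 1.6037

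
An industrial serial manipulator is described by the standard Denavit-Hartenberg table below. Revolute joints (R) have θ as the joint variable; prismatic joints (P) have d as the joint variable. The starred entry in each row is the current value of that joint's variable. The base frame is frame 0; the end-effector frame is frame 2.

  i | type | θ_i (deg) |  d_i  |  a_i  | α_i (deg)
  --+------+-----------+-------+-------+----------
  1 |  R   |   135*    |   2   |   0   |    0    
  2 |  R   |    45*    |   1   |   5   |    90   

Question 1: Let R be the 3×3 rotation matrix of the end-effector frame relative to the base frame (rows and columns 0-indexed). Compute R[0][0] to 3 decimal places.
End-effector x-axis (col 0 of R) = (-1.0000,0.0000,0.0000)
R[0][0] = -1.0000

-1.000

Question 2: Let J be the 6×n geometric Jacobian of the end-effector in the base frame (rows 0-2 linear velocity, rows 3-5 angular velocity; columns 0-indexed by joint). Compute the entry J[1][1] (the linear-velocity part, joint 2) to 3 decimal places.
-5.000

axis z_1 = (0.0000,0.0000,1.0000); lever o_n−o_1 = (-5.0000,0.0000,1.0000)
cross product → J_v[:, 1] = (-0.0000,-5.0000,0.0000)
J_ω[:, 1] = z_1
entry J[1][1] = -5.0000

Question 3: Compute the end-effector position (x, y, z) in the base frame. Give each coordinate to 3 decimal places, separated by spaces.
-5.000 0.000 3.000

after link 1: o_1 = (0.0000, 0.0000, 2.0000)
after link 2: o_2 = (-5.0000, 0.0000, 3.0000)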